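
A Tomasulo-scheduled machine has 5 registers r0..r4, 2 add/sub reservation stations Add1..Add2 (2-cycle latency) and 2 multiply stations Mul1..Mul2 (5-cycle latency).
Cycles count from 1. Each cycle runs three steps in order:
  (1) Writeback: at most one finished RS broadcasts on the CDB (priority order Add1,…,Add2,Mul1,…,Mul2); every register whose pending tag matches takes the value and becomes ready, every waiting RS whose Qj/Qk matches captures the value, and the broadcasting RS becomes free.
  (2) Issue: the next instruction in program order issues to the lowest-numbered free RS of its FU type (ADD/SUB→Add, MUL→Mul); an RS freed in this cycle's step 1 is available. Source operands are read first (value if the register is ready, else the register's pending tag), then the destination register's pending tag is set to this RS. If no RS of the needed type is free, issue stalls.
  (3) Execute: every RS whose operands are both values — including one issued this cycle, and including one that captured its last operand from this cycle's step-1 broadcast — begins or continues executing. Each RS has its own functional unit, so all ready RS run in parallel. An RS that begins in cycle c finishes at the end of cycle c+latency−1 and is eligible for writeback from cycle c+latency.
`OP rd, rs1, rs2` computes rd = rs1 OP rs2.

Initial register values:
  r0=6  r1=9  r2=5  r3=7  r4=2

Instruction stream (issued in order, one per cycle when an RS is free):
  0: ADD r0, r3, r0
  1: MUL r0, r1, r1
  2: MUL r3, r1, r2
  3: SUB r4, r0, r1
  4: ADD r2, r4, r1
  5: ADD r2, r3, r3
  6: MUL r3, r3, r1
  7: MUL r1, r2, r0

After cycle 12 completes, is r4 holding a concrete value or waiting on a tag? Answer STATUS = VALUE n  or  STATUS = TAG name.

c1: issue ADD r0<-Add1 | r0:Add1,r1:9,r2:5,r3:7,r4:2
c2: issue MUL r0<-Mul1 | r0:Mul1,r1:9,r2:5,r3:7,r4:2
c3: CDB Add1=13; issue MUL r3<-Mul2 | r0:Mul1,r1:9,r2:5,r3:Mul2,r4:2
c4: issue SUB r4<-Add1 | r0:Mul1,r1:9,r2:5,r3:Mul2,r4:Add1
c5: issue ADD r2<-Add2 | r0:Mul1,r1:9,r2:Add2,r3:Mul2,r4:Add1
c6: stall | r0:Mul1,r1:9,r2:Add2,r3:Mul2,r4:Add1
c7: CDB Mul1=81; stall | r0:81,r1:9,r2:Add2,r3:Mul2,r4:Add1
c8: CDB Mul2=45; stall | r0:81,r1:9,r2:Add2,r3:45,r4:Add1
c9: CDB Add1=72; issue ADD r2<-Add1 | r0:81,r1:9,r2:Add1,r3:45,r4:72
c10: issue MUL r3<-Mul1 | r0:81,r1:9,r2:Add1,r3:Mul1,r4:72
c11: CDB Add1=90; issue MUL r1<-Mul2 | r0:81,r1:Mul2,r2:90,r3:Mul1,r4:72
c12: CDB Add2=81 | r0:81,r1:Mul2,r2:90,r3:Mul1,r4:72

STATUS = VALUE 72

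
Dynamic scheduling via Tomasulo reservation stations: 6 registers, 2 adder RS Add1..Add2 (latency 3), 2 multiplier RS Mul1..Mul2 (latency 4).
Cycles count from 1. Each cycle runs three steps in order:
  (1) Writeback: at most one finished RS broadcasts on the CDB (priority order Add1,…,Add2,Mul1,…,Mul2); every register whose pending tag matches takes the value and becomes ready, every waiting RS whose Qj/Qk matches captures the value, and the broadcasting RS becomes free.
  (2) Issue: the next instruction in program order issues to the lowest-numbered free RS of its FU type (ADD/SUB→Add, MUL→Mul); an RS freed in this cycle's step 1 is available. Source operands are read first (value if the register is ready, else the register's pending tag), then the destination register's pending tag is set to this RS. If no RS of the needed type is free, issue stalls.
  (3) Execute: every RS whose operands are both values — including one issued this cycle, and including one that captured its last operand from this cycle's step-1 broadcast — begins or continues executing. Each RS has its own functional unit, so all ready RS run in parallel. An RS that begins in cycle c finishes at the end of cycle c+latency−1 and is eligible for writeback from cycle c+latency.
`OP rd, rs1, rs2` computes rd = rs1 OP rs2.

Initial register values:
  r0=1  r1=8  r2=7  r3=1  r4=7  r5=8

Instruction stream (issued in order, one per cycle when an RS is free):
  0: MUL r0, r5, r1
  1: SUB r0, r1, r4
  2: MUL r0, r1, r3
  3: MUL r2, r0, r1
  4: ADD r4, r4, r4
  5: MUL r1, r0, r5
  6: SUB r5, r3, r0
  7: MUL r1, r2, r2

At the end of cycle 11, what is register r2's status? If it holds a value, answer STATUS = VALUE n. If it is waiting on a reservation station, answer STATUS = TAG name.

  c1: issue MUL r0<-Mul1  regs: r0:Mul1,r1:8,r2:7,r3:1,r4:7,r5:8
  c2: issue SUB r0<-Add1  regs: r0:Add1,r1:8,r2:7,r3:1,r4:7,r5:8
  c3: issue MUL r0<-Mul2  regs: r0:Mul2,r1:8,r2:7,r3:1,r4:7,r5:8
  c4: stall  regs: r0:Mul2,r1:8,r2:7,r3:1,r4:7,r5:8
  c5: CDB Add1=1; stall  regs: r0:Mul2,r1:8,r2:7,r3:1,r4:7,r5:8
  c6: CDB Mul1=64; issue MUL r2<-Mul1  regs: r0:Mul2,r1:8,r2:Mul1,r3:1,r4:7,r5:8
  c7: CDB Mul2=8; issue ADD r4<-Add1  regs: r0:8,r1:8,r2:Mul1,r3:1,r4:Add1,r5:8
  c8: issue MUL r1<-Mul2  regs: r0:8,r1:Mul2,r2:Mul1,r3:1,r4:Add1,r5:8
  c9: issue SUB r5<-Add2  regs: r0:8,r1:Mul2,r2:Mul1,r3:1,r4:Add1,r5:Add2
  c10: CDB Add1=14; stall  regs: r0:8,r1:Mul2,r2:Mul1,r3:1,r4:14,r5:Add2
  c11: CDB Mul1=64; issue MUL r1<-Mul1  regs: r0:8,r1:Mul1,r2:64,r3:1,r4:14,r5:Add2

STATUS = VALUE 64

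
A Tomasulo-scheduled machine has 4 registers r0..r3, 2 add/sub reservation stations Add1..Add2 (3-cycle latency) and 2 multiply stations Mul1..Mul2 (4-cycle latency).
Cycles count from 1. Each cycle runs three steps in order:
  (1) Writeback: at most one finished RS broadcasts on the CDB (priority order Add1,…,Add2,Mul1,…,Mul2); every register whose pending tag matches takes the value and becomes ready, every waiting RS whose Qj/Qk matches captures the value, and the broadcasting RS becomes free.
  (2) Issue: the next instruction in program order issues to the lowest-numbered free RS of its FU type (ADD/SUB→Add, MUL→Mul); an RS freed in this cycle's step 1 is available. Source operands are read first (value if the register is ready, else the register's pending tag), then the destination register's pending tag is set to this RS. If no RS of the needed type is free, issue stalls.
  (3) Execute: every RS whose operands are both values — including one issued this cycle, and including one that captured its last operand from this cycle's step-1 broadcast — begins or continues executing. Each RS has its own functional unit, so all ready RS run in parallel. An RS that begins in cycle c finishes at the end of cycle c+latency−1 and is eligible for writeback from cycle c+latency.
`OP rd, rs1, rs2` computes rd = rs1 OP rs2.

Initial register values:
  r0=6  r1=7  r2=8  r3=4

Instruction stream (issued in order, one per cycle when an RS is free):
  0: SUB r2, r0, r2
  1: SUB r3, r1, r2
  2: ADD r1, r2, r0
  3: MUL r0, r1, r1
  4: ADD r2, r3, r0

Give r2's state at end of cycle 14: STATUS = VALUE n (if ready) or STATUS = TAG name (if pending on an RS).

c1: issue SUB r2<-Add1 | r0:6,r1:7,r2:Add1,r3:4
c2: issue SUB r3<-Add2 | r0:6,r1:7,r2:Add1,r3:Add2
c3: stall | r0:6,r1:7,r2:Add1,r3:Add2
c4: CDB Add1=-2; issue ADD r1<-Add1 | r0:6,r1:Add1,r2:-2,r3:Add2
c5: issue MUL r0<-Mul1 | r0:Mul1,r1:Add1,r2:-2,r3:Add2
c6: stall | r0:Mul1,r1:Add1,r2:-2,r3:Add2
c7: CDB Add1=4; issue ADD r2<-Add1 | r0:Mul1,r1:4,r2:Add1,r3:Add2
c8: CDB Add2=9 | r0:Mul1,r1:4,r2:Add1,r3:9
c9: - | r0:Mul1,r1:4,r2:Add1,r3:9
c10: - | r0:Mul1,r1:4,r2:Add1,r3:9
c11: CDB Mul1=16 | r0:16,r1:4,r2:Add1,r3:9
c12: - | r0:16,r1:4,r2:Add1,r3:9
c13: - | r0:16,r1:4,r2:Add1,r3:9
c14: CDB Add1=25 | r0:16,r1:4,r2:25,r3:9

STATUS = VALUE 25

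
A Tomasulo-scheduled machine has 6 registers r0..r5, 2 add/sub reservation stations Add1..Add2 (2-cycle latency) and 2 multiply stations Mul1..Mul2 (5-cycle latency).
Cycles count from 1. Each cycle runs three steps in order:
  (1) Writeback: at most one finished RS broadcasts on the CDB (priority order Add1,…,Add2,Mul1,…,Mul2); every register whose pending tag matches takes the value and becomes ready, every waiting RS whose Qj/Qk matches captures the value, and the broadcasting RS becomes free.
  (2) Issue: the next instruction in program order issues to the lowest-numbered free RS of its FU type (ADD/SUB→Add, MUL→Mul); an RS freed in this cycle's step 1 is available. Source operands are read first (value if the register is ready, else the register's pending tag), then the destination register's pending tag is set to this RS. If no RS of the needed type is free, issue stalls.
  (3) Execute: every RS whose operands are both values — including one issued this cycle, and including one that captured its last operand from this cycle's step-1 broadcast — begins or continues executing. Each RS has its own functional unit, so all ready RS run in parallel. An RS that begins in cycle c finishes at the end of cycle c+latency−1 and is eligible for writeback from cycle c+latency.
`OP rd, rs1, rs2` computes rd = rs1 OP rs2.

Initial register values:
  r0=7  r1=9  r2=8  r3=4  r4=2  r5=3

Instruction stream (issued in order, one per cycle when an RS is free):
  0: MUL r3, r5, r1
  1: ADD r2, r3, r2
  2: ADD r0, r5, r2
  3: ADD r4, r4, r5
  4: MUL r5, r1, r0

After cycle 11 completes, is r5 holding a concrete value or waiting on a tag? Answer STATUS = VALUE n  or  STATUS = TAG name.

STATUS = TAG Mul1

  c1: issue MUL r3<-Mul1  regs: r0:7,r1:9,r2:8,r3:Mul1,r4:2,r5:3
  c2: issue ADD r2<-Add1  regs: r0:7,r1:9,r2:Add1,r3:Mul1,r4:2,r5:3
  c3: issue ADD r0<-Add2  regs: r0:Add2,r1:9,r2:Add1,r3:Mul1,r4:2,r5:3
  c4: stall  regs: r0:Add2,r1:9,r2:Add1,r3:Mul1,r4:2,r5:3
  c5: stall  regs: r0:Add2,r1:9,r2:Add1,r3:Mul1,r4:2,r5:3
  c6: CDB Mul1=27; stall  regs: r0:Add2,r1:9,r2:Add1,r3:27,r4:2,r5:3
  c7: stall  regs: r0:Add2,r1:9,r2:Add1,r3:27,r4:2,r5:3
  c8: CDB Add1=35; issue ADD r4<-Add1  regs: r0:Add2,r1:9,r2:35,r3:27,r4:Add1,r5:3
  c9: issue MUL r5<-Mul1  regs: r0:Add2,r1:9,r2:35,r3:27,r4:Add1,r5:Mul1
  c10: CDB Add1=5  regs: r0:Add2,r1:9,r2:35,r3:27,r4:5,r5:Mul1
  c11: CDB Add2=38  regs: r0:38,r1:9,r2:35,r3:27,r4:5,r5:Mul1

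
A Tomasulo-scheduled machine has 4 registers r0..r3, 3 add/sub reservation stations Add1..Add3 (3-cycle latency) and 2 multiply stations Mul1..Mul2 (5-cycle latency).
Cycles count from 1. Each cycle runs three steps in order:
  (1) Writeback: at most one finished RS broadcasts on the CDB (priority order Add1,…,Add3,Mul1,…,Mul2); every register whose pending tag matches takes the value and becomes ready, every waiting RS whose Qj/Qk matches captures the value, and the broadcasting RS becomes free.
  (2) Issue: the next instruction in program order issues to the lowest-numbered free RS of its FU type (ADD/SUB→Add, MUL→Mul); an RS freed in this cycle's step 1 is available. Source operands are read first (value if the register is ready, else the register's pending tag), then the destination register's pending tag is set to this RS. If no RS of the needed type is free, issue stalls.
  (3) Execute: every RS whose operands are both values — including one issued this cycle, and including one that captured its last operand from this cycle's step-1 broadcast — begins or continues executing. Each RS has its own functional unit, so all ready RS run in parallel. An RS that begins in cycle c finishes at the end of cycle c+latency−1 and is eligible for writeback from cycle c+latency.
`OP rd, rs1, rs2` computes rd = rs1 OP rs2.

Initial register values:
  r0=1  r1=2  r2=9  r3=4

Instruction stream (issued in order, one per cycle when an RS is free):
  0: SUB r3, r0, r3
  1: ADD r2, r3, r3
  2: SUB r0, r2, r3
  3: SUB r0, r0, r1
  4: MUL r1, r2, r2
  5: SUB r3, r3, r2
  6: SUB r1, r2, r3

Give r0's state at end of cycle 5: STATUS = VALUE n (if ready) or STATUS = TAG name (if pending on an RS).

STATUS = TAG Add1

cycle 1: issue SUB r3<-Add1 // r0:1,r1:2,r2:9,r3:Add1
cycle 2: issue ADD r2<-Add2 // r0:1,r1:2,r2:Add2,r3:Add1
cycle 3: issue SUB r0<-Add3 // r0:Add3,r1:2,r2:Add2,r3:Add1
cycle 4: CDB Add1=-3; issue SUB r0<-Add1 // r0:Add1,r1:2,r2:Add2,r3:-3
cycle 5: issue MUL r1<-Mul1 // r0:Add1,r1:Mul1,r2:Add2,r3:-3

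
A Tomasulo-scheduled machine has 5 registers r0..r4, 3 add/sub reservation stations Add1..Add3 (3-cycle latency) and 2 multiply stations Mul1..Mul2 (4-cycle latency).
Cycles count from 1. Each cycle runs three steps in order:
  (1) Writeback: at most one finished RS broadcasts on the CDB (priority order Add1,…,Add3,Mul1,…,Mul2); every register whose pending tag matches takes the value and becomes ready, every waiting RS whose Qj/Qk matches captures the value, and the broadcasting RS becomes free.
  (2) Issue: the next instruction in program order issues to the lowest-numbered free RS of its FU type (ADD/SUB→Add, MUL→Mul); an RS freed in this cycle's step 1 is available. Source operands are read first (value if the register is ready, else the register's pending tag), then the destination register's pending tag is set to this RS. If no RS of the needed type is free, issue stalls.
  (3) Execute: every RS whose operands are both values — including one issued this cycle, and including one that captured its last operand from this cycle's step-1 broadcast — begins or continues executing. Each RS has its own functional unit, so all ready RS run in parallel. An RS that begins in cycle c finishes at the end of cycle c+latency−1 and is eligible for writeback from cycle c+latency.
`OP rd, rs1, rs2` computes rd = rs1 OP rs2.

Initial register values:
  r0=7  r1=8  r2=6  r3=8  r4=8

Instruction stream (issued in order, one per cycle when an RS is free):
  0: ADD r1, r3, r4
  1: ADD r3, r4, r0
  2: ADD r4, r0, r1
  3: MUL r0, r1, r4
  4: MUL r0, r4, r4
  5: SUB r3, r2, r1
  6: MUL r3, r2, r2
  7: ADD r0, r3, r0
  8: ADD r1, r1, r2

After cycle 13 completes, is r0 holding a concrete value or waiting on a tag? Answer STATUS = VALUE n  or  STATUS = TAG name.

STATUS = TAG Add1

cycle 1: issue ADD r1<-Add1 // r0:7,r1:Add1,r2:6,r3:8,r4:8
cycle 2: issue ADD r3<-Add2 // r0:7,r1:Add1,r2:6,r3:Add2,r4:8
cycle 3: issue ADD r4<-Add3 // r0:7,r1:Add1,r2:6,r3:Add2,r4:Add3
cycle 4: CDB Add1=16; issue MUL r0<-Mul1 // r0:Mul1,r1:16,r2:6,r3:Add2,r4:Add3
cycle 5: CDB Add2=15; issue MUL r0<-Mul2 // r0:Mul2,r1:16,r2:6,r3:15,r4:Add3
cycle 6: issue SUB r3<-Add1 // r0:Mul2,r1:16,r2:6,r3:Add1,r4:Add3
cycle 7: CDB Add3=23; stall // r0:Mul2,r1:16,r2:6,r3:Add1,r4:23
cycle 8: stall // r0:Mul2,r1:16,r2:6,r3:Add1,r4:23
cycle 9: CDB Add1=-10; stall // r0:Mul2,r1:16,r2:6,r3:-10,r4:23
cycle 10: stall // r0:Mul2,r1:16,r2:6,r3:-10,r4:23
cycle 11: CDB Mul1=368; issue MUL r3<-Mul1 // r0:Mul2,r1:16,r2:6,r3:Mul1,r4:23
cycle 12: CDB Mul2=529; issue ADD r0<-Add1 // r0:Add1,r1:16,r2:6,r3:Mul1,r4:23
cycle 13: issue ADD r1<-Add2 // r0:Add1,r1:Add2,r2:6,r3:Mul1,r4:23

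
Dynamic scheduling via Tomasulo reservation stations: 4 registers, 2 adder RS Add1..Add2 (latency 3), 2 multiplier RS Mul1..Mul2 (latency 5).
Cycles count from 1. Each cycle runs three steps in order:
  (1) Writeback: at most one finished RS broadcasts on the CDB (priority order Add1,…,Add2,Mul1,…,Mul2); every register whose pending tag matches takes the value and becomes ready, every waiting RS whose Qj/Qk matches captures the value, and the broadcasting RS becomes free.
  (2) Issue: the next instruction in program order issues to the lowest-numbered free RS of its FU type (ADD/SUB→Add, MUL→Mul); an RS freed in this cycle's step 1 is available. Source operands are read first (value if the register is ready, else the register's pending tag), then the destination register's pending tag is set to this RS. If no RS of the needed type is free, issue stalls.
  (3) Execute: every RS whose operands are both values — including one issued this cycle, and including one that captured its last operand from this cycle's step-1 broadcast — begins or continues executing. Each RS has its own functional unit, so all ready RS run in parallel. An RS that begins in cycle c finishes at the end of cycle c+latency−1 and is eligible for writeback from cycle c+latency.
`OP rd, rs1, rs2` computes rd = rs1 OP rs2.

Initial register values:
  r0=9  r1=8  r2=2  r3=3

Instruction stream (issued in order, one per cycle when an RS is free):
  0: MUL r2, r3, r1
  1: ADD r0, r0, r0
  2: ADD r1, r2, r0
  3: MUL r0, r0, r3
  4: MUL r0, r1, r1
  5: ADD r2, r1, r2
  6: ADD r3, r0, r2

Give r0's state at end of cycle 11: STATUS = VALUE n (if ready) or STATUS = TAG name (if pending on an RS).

STATUS = TAG Mul1

c1: issue MUL r2<-Mul1 | r0:9,r1:8,r2:Mul1,r3:3
c2: issue ADD r0<-Add1 | r0:Add1,r1:8,r2:Mul1,r3:3
c3: issue ADD r1<-Add2 | r0:Add1,r1:Add2,r2:Mul1,r3:3
c4: issue MUL r0<-Mul2 | r0:Mul2,r1:Add2,r2:Mul1,r3:3
c5: CDB Add1=18; stall | r0:Mul2,r1:Add2,r2:Mul1,r3:3
c6: CDB Mul1=24; issue MUL r0<-Mul1 | r0:Mul1,r1:Add2,r2:24,r3:3
c7: issue ADD r2<-Add1 | r0:Mul1,r1:Add2,r2:Add1,r3:3
c8: stall | r0:Mul1,r1:Add2,r2:Add1,r3:3
c9: CDB Add2=42; issue ADD r3<-Add2 | r0:Mul1,r1:42,r2:Add1,r3:Add2
c10: CDB Mul2=54 | r0:Mul1,r1:42,r2:Add1,r3:Add2
c11: - | r0:Mul1,r1:42,r2:Add1,r3:Add2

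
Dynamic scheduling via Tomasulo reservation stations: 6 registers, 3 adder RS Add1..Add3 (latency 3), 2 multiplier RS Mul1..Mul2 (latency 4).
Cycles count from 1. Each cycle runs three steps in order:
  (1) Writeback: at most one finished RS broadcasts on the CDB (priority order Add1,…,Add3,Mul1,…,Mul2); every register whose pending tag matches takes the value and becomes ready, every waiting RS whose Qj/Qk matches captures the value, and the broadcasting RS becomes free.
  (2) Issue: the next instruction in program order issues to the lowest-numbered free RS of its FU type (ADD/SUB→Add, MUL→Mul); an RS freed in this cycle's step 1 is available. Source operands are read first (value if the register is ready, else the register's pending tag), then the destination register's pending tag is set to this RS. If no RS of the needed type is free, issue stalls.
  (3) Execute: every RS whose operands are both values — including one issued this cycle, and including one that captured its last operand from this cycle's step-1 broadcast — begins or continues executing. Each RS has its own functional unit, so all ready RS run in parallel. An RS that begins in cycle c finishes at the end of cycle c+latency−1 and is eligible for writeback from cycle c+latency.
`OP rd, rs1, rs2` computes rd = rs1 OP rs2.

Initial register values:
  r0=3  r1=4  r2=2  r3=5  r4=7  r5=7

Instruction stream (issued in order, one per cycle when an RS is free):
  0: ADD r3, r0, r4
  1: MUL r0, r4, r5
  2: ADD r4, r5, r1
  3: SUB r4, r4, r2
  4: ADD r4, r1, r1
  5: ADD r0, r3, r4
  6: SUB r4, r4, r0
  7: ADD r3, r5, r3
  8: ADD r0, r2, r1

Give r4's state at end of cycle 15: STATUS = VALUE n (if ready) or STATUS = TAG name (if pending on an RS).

  c1: issue ADD r3<-Add1  regs: r0:3,r1:4,r2:2,r3:Add1,r4:7,r5:7
  c2: issue MUL r0<-Mul1  regs: r0:Mul1,r1:4,r2:2,r3:Add1,r4:7,r5:7
  c3: issue ADD r4<-Add2  regs: r0:Mul1,r1:4,r2:2,r3:Add1,r4:Add2,r5:7
  c4: CDB Add1=10; issue SUB r4<-Add1  regs: r0:Mul1,r1:4,r2:2,r3:10,r4:Add1,r5:7
  c5: issue ADD r4<-Add3  regs: r0:Mul1,r1:4,r2:2,r3:10,r4:Add3,r5:7
  c6: CDB Add2=11; issue ADD r0<-Add2  regs: r0:Add2,r1:4,r2:2,r3:10,r4:Add3,r5:7
  c7: CDB Mul1=49; stall  regs: r0:Add2,r1:4,r2:2,r3:10,r4:Add3,r5:7
  c8: CDB Add3=8; issue SUB r4<-Add3  regs: r0:Add2,r1:4,r2:2,r3:10,r4:Add3,r5:7
  c9: CDB Add1=9; issue ADD r3<-Add1  regs: r0:Add2,r1:4,r2:2,r3:Add1,r4:Add3,r5:7
  c10: stall  regs: r0:Add2,r1:4,r2:2,r3:Add1,r4:Add3,r5:7
  c11: CDB Add2=18; issue ADD r0<-Add2  regs: r0:Add2,r1:4,r2:2,r3:Add1,r4:Add3,r5:7
  c12: CDB Add1=17  regs: r0:Add2,r1:4,r2:2,r3:17,r4:Add3,r5:7
  c13: -  regs: r0:Add2,r1:4,r2:2,r3:17,r4:Add3,r5:7
  c14: CDB Add2=6  regs: r0:6,r1:4,r2:2,r3:17,r4:Add3,r5:7
  c15: CDB Add3=-10  regs: r0:6,r1:4,r2:2,r3:17,r4:-10,r5:7

STATUS = VALUE -10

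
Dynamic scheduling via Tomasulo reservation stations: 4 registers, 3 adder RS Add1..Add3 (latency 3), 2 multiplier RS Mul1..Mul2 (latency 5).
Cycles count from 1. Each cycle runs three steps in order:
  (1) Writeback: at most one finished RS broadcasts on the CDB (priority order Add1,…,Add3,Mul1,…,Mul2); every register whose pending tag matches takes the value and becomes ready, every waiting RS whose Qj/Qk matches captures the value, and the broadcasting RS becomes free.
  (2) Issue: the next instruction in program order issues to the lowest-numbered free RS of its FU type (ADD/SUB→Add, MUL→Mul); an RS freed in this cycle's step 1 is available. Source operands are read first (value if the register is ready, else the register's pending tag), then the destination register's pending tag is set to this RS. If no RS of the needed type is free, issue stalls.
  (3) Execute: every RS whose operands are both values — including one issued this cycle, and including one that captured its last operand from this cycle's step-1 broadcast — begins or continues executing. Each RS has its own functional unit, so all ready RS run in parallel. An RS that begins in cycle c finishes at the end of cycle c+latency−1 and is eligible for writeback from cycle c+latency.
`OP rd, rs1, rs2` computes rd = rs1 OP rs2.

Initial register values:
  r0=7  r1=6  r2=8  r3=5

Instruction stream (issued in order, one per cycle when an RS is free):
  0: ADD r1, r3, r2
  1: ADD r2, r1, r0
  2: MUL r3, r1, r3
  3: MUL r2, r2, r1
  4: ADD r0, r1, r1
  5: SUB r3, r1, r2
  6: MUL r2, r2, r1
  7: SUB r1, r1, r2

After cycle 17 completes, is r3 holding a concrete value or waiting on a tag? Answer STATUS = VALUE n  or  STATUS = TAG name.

STATUS = VALUE -247

cycle 1: issue ADD r1<-Add1 // r0:7,r1:Add1,r2:8,r3:5
cycle 2: issue ADD r2<-Add2 // r0:7,r1:Add1,r2:Add2,r3:5
cycle 3: issue MUL r3<-Mul1 // r0:7,r1:Add1,r2:Add2,r3:Mul1
cycle 4: CDB Add1=13; issue MUL r2<-Mul2 // r0:7,r1:13,r2:Mul2,r3:Mul1
cycle 5: issue ADD r0<-Add1 // r0:Add1,r1:13,r2:Mul2,r3:Mul1
cycle 6: issue SUB r3<-Add3 // r0:Add1,r1:13,r2:Mul2,r3:Add3
cycle 7: CDB Add2=20; stall // r0:Add1,r1:13,r2:Mul2,r3:Add3
cycle 8: CDB Add1=26; stall // r0:26,r1:13,r2:Mul2,r3:Add3
cycle 9: CDB Mul1=65; issue MUL r2<-Mul1 // r0:26,r1:13,r2:Mul1,r3:Add3
cycle 10: issue SUB r1<-Add1 // r0:26,r1:Add1,r2:Mul1,r3:Add3
cycle 11: - // r0:26,r1:Add1,r2:Mul1,r3:Add3
cycle 12: CDB Mul2=260 // r0:26,r1:Add1,r2:Mul1,r3:Add3
cycle 13: - // r0:26,r1:Add1,r2:Mul1,r3:Add3
cycle 14: - // r0:26,r1:Add1,r2:Mul1,r3:Add3
cycle 15: CDB Add3=-247 // r0:26,r1:Add1,r2:Mul1,r3:-247
cycle 16: - // r0:26,r1:Add1,r2:Mul1,r3:-247
cycle 17: CDB Mul1=3380 // r0:26,r1:Add1,r2:3380,r3:-247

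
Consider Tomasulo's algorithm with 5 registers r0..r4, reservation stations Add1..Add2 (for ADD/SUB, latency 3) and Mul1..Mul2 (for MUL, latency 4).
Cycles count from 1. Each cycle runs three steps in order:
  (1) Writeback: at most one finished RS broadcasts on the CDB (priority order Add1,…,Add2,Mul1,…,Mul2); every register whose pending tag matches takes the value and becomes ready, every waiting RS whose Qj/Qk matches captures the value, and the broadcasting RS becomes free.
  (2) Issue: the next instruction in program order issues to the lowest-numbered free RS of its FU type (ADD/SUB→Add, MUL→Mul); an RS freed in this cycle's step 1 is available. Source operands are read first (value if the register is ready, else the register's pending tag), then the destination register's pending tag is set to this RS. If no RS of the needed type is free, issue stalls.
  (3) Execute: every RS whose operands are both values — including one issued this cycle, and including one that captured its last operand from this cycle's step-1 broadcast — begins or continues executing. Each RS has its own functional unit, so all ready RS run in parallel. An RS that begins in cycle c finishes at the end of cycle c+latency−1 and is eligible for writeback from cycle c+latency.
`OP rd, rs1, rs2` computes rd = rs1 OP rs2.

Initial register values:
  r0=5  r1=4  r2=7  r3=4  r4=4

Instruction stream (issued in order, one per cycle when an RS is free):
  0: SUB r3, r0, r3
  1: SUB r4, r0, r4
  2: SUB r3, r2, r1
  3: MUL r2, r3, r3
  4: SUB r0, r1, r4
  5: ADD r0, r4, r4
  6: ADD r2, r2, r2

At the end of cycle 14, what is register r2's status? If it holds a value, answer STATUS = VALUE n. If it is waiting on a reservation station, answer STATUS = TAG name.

  c1: issue SUB r3<-Add1  regs: r0:5,r1:4,r2:7,r3:Add1,r4:4
  c2: issue SUB r4<-Add2  regs: r0:5,r1:4,r2:7,r3:Add1,r4:Add2
  c3: stall  regs: r0:5,r1:4,r2:7,r3:Add1,r4:Add2
  c4: CDB Add1=1; issue SUB r3<-Add1  regs: r0:5,r1:4,r2:7,r3:Add1,r4:Add2
  c5: CDB Add2=1; issue MUL r2<-Mul1  regs: r0:5,r1:4,r2:Mul1,r3:Add1,r4:1
  c6: issue SUB r0<-Add2  regs: r0:Add2,r1:4,r2:Mul1,r3:Add1,r4:1
  c7: CDB Add1=3; issue ADD r0<-Add1  regs: r0:Add1,r1:4,r2:Mul1,r3:3,r4:1
  c8: stall  regs: r0:Add1,r1:4,r2:Mul1,r3:3,r4:1
  c9: CDB Add2=3; issue ADD r2<-Add2  regs: r0:Add1,r1:4,r2:Add2,r3:3,r4:1
  c10: CDB Add1=2  regs: r0:2,r1:4,r2:Add2,r3:3,r4:1
  c11: CDB Mul1=9  regs: r0:2,r1:4,r2:Add2,r3:3,r4:1
  c12: -  regs: r0:2,r1:4,r2:Add2,r3:3,r4:1
  c13: -  regs: r0:2,r1:4,r2:Add2,r3:3,r4:1
  c14: CDB Add2=18  regs: r0:2,r1:4,r2:18,r3:3,r4:1

STATUS = VALUE 18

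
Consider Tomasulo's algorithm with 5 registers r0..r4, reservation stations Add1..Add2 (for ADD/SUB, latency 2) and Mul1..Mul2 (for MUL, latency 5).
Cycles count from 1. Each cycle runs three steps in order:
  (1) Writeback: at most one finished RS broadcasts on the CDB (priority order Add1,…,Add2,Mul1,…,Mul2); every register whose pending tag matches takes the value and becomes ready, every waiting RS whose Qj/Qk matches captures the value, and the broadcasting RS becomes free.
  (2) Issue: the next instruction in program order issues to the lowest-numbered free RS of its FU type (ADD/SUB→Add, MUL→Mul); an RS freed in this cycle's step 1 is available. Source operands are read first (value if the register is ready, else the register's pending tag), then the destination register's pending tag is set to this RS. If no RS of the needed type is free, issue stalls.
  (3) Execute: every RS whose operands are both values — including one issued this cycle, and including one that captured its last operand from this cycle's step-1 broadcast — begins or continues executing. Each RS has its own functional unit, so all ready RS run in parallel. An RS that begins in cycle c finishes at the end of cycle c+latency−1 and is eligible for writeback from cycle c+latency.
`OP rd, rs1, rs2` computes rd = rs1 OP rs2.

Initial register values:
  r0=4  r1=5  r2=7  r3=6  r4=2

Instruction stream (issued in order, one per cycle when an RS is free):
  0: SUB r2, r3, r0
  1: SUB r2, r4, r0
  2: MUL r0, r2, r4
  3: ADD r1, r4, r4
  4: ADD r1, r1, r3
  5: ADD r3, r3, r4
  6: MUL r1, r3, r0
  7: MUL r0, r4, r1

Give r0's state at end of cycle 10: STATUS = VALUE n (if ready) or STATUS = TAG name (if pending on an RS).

  c1: issue SUB r2<-Add1  regs: r0:4,r1:5,r2:Add1,r3:6,r4:2
  c2: issue SUB r2<-Add2  regs: r0:4,r1:5,r2:Add2,r3:6,r4:2
  c3: CDB Add1=2; issue MUL r0<-Mul1  regs: r0:Mul1,r1:5,r2:Add2,r3:6,r4:2
  c4: CDB Add2=-2; issue ADD r1<-Add1  regs: r0:Mul1,r1:Add1,r2:-2,r3:6,r4:2
  c5: issue ADD r1<-Add2  regs: r0:Mul1,r1:Add2,r2:-2,r3:6,r4:2
  c6: CDB Add1=4; issue ADD r3<-Add1  regs: r0:Mul1,r1:Add2,r2:-2,r3:Add1,r4:2
  c7: issue MUL r1<-Mul2  regs: r0:Mul1,r1:Mul2,r2:-2,r3:Add1,r4:2
  c8: CDB Add1=8; stall  regs: r0:Mul1,r1:Mul2,r2:-2,r3:8,r4:2
  c9: CDB Add2=10; stall  regs: r0:Mul1,r1:Mul2,r2:-2,r3:8,r4:2
  c10: CDB Mul1=-4; issue MUL r0<-Mul1  regs: r0:Mul1,r1:Mul2,r2:-2,r3:8,r4:2

STATUS = TAG Mul1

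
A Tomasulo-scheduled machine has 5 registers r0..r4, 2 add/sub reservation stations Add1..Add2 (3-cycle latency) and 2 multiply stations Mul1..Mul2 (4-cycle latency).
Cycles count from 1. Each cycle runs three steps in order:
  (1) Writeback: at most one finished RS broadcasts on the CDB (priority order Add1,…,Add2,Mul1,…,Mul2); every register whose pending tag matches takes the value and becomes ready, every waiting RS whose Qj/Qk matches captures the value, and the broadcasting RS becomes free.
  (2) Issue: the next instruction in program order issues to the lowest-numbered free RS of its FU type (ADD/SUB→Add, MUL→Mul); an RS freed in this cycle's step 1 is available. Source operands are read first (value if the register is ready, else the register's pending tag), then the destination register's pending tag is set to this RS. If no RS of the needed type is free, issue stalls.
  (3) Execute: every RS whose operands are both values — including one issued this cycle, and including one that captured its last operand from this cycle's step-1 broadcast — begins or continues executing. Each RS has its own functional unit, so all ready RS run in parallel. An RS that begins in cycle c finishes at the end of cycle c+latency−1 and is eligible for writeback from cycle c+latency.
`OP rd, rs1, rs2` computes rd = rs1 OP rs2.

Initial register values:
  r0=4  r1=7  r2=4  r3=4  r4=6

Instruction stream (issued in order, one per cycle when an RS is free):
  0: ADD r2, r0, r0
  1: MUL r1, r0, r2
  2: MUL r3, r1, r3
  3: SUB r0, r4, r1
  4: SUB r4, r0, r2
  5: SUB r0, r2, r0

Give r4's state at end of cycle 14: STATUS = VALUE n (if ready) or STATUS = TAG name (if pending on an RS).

cycle 1: issue ADD r2<-Add1 // r0:4,r1:7,r2:Add1,r3:4,r4:6
cycle 2: issue MUL r1<-Mul1 // r0:4,r1:Mul1,r2:Add1,r3:4,r4:6
cycle 3: issue MUL r3<-Mul2 // r0:4,r1:Mul1,r2:Add1,r3:Mul2,r4:6
cycle 4: CDB Add1=8; issue SUB r0<-Add1 // r0:Add1,r1:Mul1,r2:8,r3:Mul2,r4:6
cycle 5: issue SUB r4<-Add2 // r0:Add1,r1:Mul1,r2:8,r3:Mul2,r4:Add2
cycle 6: stall // r0:Add1,r1:Mul1,r2:8,r3:Mul2,r4:Add2
cycle 7: stall // r0:Add1,r1:Mul1,r2:8,r3:Mul2,r4:Add2
cycle 8: CDB Mul1=32; stall // r0:Add1,r1:32,r2:8,r3:Mul2,r4:Add2
cycle 9: stall // r0:Add1,r1:32,r2:8,r3:Mul2,r4:Add2
cycle 10: stall // r0:Add1,r1:32,r2:8,r3:Mul2,r4:Add2
cycle 11: CDB Add1=-26; issue SUB r0<-Add1 // r0:Add1,r1:32,r2:8,r3:Mul2,r4:Add2
cycle 12: CDB Mul2=128 // r0:Add1,r1:32,r2:8,r3:128,r4:Add2
cycle 13: - // r0:Add1,r1:32,r2:8,r3:128,r4:Add2
cycle 14: CDB Add1=34 // r0:34,r1:32,r2:8,r3:128,r4:Add2

STATUS = TAG Add2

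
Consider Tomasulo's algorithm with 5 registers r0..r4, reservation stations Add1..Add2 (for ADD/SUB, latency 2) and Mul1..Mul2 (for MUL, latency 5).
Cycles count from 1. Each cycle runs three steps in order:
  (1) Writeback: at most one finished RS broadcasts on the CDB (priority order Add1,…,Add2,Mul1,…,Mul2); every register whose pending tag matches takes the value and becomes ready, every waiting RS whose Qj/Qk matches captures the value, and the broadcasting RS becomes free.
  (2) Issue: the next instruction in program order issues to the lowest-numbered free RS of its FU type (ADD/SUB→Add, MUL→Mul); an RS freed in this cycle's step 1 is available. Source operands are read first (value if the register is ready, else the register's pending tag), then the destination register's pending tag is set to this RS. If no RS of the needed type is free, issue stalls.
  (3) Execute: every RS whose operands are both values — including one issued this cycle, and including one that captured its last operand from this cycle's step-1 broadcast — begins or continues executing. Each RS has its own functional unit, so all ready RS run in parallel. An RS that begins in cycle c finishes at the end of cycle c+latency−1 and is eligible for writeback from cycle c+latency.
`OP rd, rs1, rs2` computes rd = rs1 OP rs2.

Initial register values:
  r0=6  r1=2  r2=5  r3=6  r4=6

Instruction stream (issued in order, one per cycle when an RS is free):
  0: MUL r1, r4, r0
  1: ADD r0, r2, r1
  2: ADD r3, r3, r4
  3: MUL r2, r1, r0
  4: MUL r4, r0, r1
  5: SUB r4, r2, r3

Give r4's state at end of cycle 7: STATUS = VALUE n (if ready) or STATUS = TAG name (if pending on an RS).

STATUS = TAG Add2

cycle 1: issue MUL r1<-Mul1 // r0:6,r1:Mul1,r2:5,r3:6,r4:6
cycle 2: issue ADD r0<-Add1 // r0:Add1,r1:Mul1,r2:5,r3:6,r4:6
cycle 3: issue ADD r3<-Add2 // r0:Add1,r1:Mul1,r2:5,r3:Add2,r4:6
cycle 4: issue MUL r2<-Mul2 // r0:Add1,r1:Mul1,r2:Mul2,r3:Add2,r4:6
cycle 5: CDB Add2=12; stall // r0:Add1,r1:Mul1,r2:Mul2,r3:12,r4:6
cycle 6: CDB Mul1=36; issue MUL r4<-Mul1 // r0:Add1,r1:36,r2:Mul2,r3:12,r4:Mul1
cycle 7: issue SUB r4<-Add2 // r0:Add1,r1:36,r2:Mul2,r3:12,r4:Add2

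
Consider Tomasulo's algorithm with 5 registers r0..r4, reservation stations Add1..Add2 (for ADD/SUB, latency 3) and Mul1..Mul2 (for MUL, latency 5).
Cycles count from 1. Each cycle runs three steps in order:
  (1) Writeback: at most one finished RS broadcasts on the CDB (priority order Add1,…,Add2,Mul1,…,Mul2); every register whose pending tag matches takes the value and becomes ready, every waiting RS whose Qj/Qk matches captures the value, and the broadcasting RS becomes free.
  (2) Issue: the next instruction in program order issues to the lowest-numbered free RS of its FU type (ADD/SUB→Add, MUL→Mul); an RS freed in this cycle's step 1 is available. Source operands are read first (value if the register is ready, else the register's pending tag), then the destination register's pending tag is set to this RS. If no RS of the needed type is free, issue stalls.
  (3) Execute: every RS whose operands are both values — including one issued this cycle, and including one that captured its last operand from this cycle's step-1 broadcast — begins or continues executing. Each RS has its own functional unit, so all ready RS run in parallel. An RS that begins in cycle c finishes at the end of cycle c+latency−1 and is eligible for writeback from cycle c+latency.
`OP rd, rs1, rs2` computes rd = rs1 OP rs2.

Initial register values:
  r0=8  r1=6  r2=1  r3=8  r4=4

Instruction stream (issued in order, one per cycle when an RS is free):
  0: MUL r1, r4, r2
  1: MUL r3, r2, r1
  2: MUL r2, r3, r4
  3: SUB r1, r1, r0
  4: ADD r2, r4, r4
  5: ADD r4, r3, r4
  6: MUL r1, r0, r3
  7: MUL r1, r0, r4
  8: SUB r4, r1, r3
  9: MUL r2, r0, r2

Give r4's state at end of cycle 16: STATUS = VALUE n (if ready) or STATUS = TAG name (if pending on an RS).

STATUS = VALUE 8

cycle 1: issue MUL r1<-Mul1 // r0:8,r1:Mul1,r2:1,r3:8,r4:4
cycle 2: issue MUL r3<-Mul2 // r0:8,r1:Mul1,r2:1,r3:Mul2,r4:4
cycle 3: stall // r0:8,r1:Mul1,r2:1,r3:Mul2,r4:4
cycle 4: stall // r0:8,r1:Mul1,r2:1,r3:Mul2,r4:4
cycle 5: stall // r0:8,r1:Mul1,r2:1,r3:Mul2,r4:4
cycle 6: CDB Mul1=4; issue MUL r2<-Mul1 // r0:8,r1:4,r2:Mul1,r3:Mul2,r4:4
cycle 7: issue SUB r1<-Add1 // r0:8,r1:Add1,r2:Mul1,r3:Mul2,r4:4
cycle 8: issue ADD r2<-Add2 // r0:8,r1:Add1,r2:Add2,r3:Mul2,r4:4
cycle 9: stall // r0:8,r1:Add1,r2:Add2,r3:Mul2,r4:4
cycle 10: CDB Add1=-4; issue ADD r4<-Add1 // r0:8,r1:-4,r2:Add2,r3:Mul2,r4:Add1
cycle 11: CDB Add2=8; stall // r0:8,r1:-4,r2:8,r3:Mul2,r4:Add1
cycle 12: CDB Mul2=4; issue MUL r1<-Mul2 // r0:8,r1:Mul2,r2:8,r3:4,r4:Add1
cycle 13: stall // r0:8,r1:Mul2,r2:8,r3:4,r4:Add1
cycle 14: stall // r0:8,r1:Mul2,r2:8,r3:4,r4:Add1
cycle 15: CDB Add1=8; stall // r0:8,r1:Mul2,r2:8,r3:4,r4:8
cycle 16: stall // r0:8,r1:Mul2,r2:8,r3:4,r4:8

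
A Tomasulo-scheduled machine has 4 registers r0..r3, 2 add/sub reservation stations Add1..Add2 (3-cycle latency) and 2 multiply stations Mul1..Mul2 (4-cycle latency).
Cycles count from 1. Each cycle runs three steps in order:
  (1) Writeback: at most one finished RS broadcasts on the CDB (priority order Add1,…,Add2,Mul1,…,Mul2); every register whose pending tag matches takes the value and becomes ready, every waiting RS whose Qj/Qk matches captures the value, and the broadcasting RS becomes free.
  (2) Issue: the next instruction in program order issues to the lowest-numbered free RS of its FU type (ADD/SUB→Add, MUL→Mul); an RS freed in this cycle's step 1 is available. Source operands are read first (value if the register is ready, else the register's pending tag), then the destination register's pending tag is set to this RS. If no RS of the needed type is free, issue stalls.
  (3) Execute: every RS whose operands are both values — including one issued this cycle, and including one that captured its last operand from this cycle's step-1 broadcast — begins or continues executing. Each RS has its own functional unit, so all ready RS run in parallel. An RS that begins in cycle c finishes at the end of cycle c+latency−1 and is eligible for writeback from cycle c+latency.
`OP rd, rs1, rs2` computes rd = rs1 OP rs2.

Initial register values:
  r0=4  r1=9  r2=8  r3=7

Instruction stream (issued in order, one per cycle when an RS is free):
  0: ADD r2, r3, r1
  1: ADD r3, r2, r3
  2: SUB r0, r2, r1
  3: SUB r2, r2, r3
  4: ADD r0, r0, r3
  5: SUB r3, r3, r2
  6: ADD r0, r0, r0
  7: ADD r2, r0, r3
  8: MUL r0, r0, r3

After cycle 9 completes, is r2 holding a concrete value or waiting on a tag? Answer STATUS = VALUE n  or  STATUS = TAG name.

STATUS = TAG Add1

c1: issue ADD r2<-Add1 | r0:4,r1:9,r2:Add1,r3:7
c2: issue ADD r3<-Add2 | r0:4,r1:9,r2:Add1,r3:Add2
c3: stall | r0:4,r1:9,r2:Add1,r3:Add2
c4: CDB Add1=16; issue SUB r0<-Add1 | r0:Add1,r1:9,r2:16,r3:Add2
c5: stall | r0:Add1,r1:9,r2:16,r3:Add2
c6: stall | r0:Add1,r1:9,r2:16,r3:Add2
c7: CDB Add1=7; issue SUB r2<-Add1 | r0:7,r1:9,r2:Add1,r3:Add2
c8: CDB Add2=23; issue ADD r0<-Add2 | r0:Add2,r1:9,r2:Add1,r3:23
c9: stall | r0:Add2,r1:9,r2:Add1,r3:23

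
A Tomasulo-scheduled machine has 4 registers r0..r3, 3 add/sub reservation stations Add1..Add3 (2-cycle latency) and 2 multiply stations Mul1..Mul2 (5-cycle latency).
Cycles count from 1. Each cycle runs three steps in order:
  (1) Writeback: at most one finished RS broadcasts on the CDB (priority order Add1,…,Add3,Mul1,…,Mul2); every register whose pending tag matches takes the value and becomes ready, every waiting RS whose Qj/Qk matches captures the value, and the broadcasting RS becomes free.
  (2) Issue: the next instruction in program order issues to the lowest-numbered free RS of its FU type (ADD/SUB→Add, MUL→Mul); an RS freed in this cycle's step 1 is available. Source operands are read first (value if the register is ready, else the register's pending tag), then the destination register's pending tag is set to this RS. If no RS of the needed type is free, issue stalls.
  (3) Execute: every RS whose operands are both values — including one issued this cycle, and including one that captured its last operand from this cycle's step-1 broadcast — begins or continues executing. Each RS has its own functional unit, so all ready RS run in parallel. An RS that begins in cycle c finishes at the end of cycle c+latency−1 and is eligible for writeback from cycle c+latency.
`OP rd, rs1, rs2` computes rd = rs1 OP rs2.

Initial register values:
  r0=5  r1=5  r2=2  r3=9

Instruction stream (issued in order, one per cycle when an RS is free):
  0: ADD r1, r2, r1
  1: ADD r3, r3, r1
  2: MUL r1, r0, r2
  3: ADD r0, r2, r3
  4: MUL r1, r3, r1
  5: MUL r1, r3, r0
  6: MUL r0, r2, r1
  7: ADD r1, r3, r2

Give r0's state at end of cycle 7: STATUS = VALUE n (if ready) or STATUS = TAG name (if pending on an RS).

STATUS = VALUE 18

cycle 1: issue ADD r1<-Add1 // r0:5,r1:Add1,r2:2,r3:9
cycle 2: issue ADD r3<-Add2 // r0:5,r1:Add1,r2:2,r3:Add2
cycle 3: CDB Add1=7; issue MUL r1<-Mul1 // r0:5,r1:Mul1,r2:2,r3:Add2
cycle 4: issue ADD r0<-Add1 // r0:Add1,r1:Mul1,r2:2,r3:Add2
cycle 5: CDB Add2=16; issue MUL r1<-Mul2 // r0:Add1,r1:Mul2,r2:2,r3:16
cycle 6: stall // r0:Add1,r1:Mul2,r2:2,r3:16
cycle 7: CDB Add1=18; stall // r0:18,r1:Mul2,r2:2,r3:16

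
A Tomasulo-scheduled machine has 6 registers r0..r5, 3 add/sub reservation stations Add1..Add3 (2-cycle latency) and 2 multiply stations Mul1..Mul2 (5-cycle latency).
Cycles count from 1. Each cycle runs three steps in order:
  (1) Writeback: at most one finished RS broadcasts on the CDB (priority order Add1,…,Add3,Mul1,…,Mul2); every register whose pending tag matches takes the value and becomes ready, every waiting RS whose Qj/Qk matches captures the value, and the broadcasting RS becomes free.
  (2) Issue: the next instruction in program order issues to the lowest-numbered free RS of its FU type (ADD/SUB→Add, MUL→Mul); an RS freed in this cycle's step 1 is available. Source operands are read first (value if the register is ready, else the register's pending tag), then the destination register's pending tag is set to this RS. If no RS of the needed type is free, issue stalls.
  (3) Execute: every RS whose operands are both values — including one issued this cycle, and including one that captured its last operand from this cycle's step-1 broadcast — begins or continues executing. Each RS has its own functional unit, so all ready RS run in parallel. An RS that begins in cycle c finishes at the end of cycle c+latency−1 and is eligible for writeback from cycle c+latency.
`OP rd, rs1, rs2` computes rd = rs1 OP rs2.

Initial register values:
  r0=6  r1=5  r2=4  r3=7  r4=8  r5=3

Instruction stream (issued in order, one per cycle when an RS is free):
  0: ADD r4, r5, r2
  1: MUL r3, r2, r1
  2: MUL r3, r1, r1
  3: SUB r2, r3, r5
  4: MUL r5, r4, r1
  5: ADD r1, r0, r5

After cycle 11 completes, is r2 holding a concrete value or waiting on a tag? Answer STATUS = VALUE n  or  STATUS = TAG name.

STATUS = VALUE 22

  c1: issue ADD r4<-Add1  regs: r0:6,r1:5,r2:4,r3:7,r4:Add1,r5:3
  c2: issue MUL r3<-Mul1  regs: r0:6,r1:5,r2:4,r3:Mul1,r4:Add1,r5:3
  c3: CDB Add1=7; issue MUL r3<-Mul2  regs: r0:6,r1:5,r2:4,r3:Mul2,r4:7,r5:3
  c4: issue SUB r2<-Add1  regs: r0:6,r1:5,r2:Add1,r3:Mul2,r4:7,r5:3
  c5: stall  regs: r0:6,r1:5,r2:Add1,r3:Mul2,r4:7,r5:3
  c6: stall  regs: r0:6,r1:5,r2:Add1,r3:Mul2,r4:7,r5:3
  c7: CDB Mul1=20; issue MUL r5<-Mul1  regs: r0:6,r1:5,r2:Add1,r3:Mul2,r4:7,r5:Mul1
  c8: CDB Mul2=25; issue ADD r1<-Add2  regs: r0:6,r1:Add2,r2:Add1,r3:25,r4:7,r5:Mul1
  c9: -  regs: r0:6,r1:Add2,r2:Add1,r3:25,r4:7,r5:Mul1
  c10: CDB Add1=22  regs: r0:6,r1:Add2,r2:22,r3:25,r4:7,r5:Mul1
  c11: -  regs: r0:6,r1:Add2,r2:22,r3:25,r4:7,r5:Mul1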